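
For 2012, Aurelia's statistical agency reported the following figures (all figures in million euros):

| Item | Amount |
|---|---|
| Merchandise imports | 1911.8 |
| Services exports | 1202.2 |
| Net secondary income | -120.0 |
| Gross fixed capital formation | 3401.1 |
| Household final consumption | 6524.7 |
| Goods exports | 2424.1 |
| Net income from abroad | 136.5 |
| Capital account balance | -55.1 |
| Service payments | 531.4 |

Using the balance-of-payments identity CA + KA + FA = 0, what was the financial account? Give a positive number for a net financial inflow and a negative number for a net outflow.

Goods balance = 2424.1 - 1911.8 = 512.3
Services balance = 1202.2 - 531.4 = 670.8
Trade balance (goods + services) = 512.3 + 670.8 = 1183.1
Net primary income = 136.5
Net secondary income = -120.0
Current account = 1183.1 + 136.5 + (-120.0) = 1199.6
Financial account = -(1199.6 + (-55.1)) = -1144.5

-1144.5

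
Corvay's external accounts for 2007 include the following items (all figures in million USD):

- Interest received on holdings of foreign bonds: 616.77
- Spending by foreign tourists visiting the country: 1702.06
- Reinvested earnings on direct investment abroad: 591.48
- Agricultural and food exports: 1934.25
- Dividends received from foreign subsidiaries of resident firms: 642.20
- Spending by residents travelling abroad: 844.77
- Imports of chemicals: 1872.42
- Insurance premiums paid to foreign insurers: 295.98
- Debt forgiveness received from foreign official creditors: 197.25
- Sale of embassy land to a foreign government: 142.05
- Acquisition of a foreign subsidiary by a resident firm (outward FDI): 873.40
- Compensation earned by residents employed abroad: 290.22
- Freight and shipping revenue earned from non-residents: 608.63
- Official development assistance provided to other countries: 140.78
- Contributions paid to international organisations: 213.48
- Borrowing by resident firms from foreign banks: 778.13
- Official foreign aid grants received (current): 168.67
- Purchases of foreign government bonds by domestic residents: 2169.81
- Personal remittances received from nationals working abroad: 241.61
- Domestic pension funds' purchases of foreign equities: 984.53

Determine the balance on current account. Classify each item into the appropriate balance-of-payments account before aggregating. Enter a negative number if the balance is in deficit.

Goods: -1872.42 + 1934.25 = 61.83
Services: 1702.06 - 295.98 - 844.77 + 608.63 = 1169.94
Primary income: 616.77 + 642.20 + 591.48 + 290.22 = 2140.67
Secondary income: -213.48 + 241.61 + 168.67 - 140.78 = 56.02
Current account = 61.83 + 1169.94 + 2140.67 + 56.02 = 3428.46
(Excluded from the current account — capital account: debt forgiveness received from foreign official creditors 197.25, sale of embassy land to a foreign government 142.05; financial account: acquisition of a foreign subsidiary by a resident firm (outward FDI) 873.40, borrowing by resident firms from foreign banks 778.13, purchases of foreign government bonds by domestic residents 2169.81, domestic pension funds' purchases of foreign equities 984.53.)

3428.46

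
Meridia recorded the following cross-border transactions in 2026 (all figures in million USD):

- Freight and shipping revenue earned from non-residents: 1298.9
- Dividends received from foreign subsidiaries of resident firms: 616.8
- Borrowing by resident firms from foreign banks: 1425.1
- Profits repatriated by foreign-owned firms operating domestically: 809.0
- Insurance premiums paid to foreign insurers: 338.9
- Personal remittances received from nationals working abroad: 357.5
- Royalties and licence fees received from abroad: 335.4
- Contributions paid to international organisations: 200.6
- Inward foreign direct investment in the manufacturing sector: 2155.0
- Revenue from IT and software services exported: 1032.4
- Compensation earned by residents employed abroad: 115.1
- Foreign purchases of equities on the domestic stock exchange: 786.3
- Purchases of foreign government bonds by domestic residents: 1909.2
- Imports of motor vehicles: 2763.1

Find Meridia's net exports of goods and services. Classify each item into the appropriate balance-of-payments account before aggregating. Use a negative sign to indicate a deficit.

Goods: -2763.1
Services: 335.4 + 1298.9 + 1032.4 - 338.9 = 2327.8
Trade balance = -2763.1 + 2327.8 = -435.3
(Excluded from the trade balance — primary income: dividends received from foreign subsidiaries of resident firms 616.8, profits repatriated by foreign-owned firms operating domestically 809.0, compensation earned by residents employed abroad 115.1; financial account: borrowing by resident firms from foreign banks 1425.1, inward foreign direct investment in the manufacturing sector 2155.0, foreign purchases of equities on the domestic stock exchange 786.3, purchases of foreign government bonds by domestic residents 1909.2; secondary income: personal remittances received from nationals working abroad 357.5, contributions paid to international organisations 200.6.)

-435.3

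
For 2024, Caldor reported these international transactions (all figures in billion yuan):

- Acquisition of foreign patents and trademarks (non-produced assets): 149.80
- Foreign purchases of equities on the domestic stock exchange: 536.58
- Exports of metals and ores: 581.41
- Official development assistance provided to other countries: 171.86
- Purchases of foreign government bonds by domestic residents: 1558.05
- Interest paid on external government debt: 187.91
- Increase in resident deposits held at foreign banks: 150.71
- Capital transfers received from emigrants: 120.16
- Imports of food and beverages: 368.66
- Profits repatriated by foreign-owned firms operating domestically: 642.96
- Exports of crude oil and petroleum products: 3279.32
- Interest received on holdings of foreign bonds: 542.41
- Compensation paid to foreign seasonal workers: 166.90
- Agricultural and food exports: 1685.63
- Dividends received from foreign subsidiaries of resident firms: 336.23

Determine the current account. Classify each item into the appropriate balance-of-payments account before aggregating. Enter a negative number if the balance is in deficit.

4886.71

Goods: 1685.63 + 3279.32 - 368.66 + 581.41 = 5177.70
Primary income: -187.91 - 642.96 - 166.90 + 336.23 + 542.41 = -119.13
Secondary income: -171.86
Current account = 5177.70 + (-119.13) + (-171.86) = 4886.71
(Excluded from the current account — capital account: acquisition of foreign patents and trademarks (non-produced assets) 149.80, capital transfers received from emigrants 120.16; financial account: foreign purchases of equities on the domestic stock exchange 536.58, purchases of foreign government bonds by domestic residents 1558.05, increase in resident deposits held at foreign banks 150.71.)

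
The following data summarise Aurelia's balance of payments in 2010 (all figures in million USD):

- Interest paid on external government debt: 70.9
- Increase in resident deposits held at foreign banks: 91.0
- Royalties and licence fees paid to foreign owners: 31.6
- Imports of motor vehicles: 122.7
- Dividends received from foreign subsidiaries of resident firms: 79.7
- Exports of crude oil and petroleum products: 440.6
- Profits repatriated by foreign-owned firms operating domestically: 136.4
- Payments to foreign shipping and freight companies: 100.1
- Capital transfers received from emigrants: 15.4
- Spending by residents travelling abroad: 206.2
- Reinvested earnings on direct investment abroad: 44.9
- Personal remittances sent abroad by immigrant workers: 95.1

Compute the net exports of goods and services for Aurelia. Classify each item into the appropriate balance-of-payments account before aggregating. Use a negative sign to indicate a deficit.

Goods: -122.7 + 440.6 = 317.9
Services: -31.6 - 206.2 - 100.1 = -337.9
Trade balance = 317.9 + (-337.9) = -20.0
(Excluded from the trade balance — primary income: interest paid on external government debt 70.9, dividends received from foreign subsidiaries of resident firms 79.7, profits repatriated by foreign-owned firms operating domestically 136.4, reinvested earnings on direct investment abroad 44.9; financial account: increase in resident deposits held at foreign banks 91.0; capital account: capital transfers received from emigrants 15.4; secondary income: personal remittances sent abroad by immigrant workers 95.1.)

-20.0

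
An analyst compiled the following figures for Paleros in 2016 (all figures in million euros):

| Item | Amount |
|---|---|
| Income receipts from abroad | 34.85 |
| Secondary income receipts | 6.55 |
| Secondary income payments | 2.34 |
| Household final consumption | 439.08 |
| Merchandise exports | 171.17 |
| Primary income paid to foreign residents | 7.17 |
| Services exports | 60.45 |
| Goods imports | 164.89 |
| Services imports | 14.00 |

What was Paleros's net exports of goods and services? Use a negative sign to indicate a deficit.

Goods balance = 171.17 - 164.89 = 6.28
Services balance = 60.45 - 14.00 = 46.45
Trade balance (goods + services) = 6.28 + 46.45 = 52.73

52.73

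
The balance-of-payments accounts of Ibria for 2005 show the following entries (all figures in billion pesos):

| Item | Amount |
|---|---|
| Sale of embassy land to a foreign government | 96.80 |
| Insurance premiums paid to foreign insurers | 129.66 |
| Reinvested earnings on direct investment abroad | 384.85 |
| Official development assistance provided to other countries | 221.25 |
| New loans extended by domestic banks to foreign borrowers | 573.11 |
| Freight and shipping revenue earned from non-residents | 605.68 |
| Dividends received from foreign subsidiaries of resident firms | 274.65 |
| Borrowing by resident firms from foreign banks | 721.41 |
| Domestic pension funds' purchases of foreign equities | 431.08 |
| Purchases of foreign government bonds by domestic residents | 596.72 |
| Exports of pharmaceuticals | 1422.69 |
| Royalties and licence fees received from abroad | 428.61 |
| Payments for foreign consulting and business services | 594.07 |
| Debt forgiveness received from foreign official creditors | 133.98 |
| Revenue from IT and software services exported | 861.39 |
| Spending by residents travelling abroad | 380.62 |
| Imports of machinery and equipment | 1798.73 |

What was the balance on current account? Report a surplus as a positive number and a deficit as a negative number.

853.54

Goods: 1422.69 - 1798.73 = -376.04
Services: 428.61 + 605.68 - 594.07 - 380.62 + 861.39 - 129.66 = 791.33
Primary income: 274.65 + 384.85 = 659.50
Secondary income: -221.25
Current account = (-376.04) + 791.33 + 659.50 + (-221.25) = 853.54
(Excluded from the current account — capital account: sale of embassy land to a foreign government 96.80, debt forgiveness received from foreign official creditors 133.98; financial account: new loans extended by domestic banks to foreign borrowers 573.11, borrowing by resident firms from foreign banks 721.41, domestic pension funds' purchases of foreign equities 431.08, purchases of foreign government bonds by domestic residents 596.72.)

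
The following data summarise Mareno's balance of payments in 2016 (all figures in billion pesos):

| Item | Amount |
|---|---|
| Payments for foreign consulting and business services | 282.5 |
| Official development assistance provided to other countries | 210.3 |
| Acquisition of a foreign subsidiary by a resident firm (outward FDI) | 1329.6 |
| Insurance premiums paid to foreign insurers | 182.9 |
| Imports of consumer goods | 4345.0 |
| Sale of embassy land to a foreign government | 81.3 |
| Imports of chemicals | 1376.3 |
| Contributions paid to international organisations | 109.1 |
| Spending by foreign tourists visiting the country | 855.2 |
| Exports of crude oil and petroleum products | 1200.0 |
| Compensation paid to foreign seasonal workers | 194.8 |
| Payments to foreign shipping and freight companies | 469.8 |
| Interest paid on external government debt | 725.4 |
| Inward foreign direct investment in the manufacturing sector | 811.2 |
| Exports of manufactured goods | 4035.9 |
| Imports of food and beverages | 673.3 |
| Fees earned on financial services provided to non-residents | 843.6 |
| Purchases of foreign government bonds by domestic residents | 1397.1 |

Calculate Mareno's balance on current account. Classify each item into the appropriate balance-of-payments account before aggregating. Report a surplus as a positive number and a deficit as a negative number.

Goods: -4345.0 + 1200.0 - 1376.3 + 4035.9 - 673.3 = -1158.7
Services: -282.5 + 843.6 - 182.9 + 855.2 - 469.8 = 763.6
Primary income: -194.8 - 725.4 = -920.2
Secondary income: -210.3 - 109.1 = -319.4
Current account = (-1158.7) + 763.6 + (-920.2) + (-319.4) = -1634.7
(Excluded from the current account — financial account: acquisition of a foreign subsidiary by a resident firm (outward FDI) 1329.6, inward foreign direct investment in the manufacturing sector 811.2, purchases of foreign government bonds by domestic residents 1397.1; capital account: sale of embassy land to a foreign government 81.3.)

-1634.7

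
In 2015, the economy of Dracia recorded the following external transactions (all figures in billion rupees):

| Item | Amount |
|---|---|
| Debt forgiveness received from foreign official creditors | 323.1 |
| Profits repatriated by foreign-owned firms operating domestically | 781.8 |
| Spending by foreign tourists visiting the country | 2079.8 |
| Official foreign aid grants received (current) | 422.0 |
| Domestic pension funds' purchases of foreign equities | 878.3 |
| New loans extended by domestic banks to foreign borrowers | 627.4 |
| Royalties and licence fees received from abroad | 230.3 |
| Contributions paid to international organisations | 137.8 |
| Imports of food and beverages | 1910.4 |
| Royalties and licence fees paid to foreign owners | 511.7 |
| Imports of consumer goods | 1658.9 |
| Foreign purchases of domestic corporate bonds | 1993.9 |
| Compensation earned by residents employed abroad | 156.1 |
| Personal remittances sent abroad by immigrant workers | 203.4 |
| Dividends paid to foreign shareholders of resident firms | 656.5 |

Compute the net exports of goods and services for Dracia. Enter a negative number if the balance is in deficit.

-1770.9

Goods: -1910.4 - 1658.9 = -3569.3
Services: 230.3 - 511.7 + 2079.8 = 1798.4
Trade balance = -3569.3 + 1798.4 = -1770.9
(Excluded from the trade balance — capital account: debt forgiveness received from foreign official creditors 323.1; primary income: profits repatriated by foreign-owned firms operating domestically 781.8, compensation earned by residents employed abroad 156.1, dividends paid to foreign shareholders of resident firms 656.5; secondary income: official foreign aid grants received (current) 422.0, contributions paid to international organisations 137.8, personal remittances sent abroad by immigrant workers 203.4; financial account: domestic pension funds' purchases of foreign equities 878.3, new loans extended by domestic banks to foreign borrowers 627.4, foreign purchases of domestic corporate bonds 1993.9.)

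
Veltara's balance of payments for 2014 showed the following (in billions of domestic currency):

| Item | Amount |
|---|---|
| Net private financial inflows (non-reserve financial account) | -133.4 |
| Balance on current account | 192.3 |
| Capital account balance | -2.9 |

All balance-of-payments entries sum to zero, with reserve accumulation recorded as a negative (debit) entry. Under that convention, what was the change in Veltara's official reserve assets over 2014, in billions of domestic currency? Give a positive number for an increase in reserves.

56.0

Official reserve transactions balance = -(192.3 + (-2.9) + (-133.4)) = -56.0
An accumulation of reserves is recorded as a debit (negative entry), so the change in the stock of reserves is the negative of that balance.
Change in official reserves = -(-56.0) = 56.0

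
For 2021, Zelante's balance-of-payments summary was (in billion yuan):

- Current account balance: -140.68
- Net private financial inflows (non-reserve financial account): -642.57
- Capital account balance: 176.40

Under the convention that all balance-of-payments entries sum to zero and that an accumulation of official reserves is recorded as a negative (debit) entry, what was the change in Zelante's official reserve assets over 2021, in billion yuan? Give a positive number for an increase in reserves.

Official reserve transactions balance = -((-140.68) + 176.40 + (-642.57)) = 606.85
An accumulation of reserves is recorded as a debit (negative entry), so the change in the stock of reserves is the negative of that balance.
Change in official reserves = -(606.85) = -606.85

-606.85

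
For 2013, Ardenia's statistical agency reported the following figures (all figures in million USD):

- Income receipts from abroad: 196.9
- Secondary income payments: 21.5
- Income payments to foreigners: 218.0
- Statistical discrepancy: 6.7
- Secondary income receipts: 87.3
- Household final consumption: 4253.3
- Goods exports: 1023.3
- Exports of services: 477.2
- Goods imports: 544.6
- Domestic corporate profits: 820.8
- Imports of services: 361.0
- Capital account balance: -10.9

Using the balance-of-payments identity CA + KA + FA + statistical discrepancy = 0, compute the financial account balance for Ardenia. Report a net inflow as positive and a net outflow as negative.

-635.4

Goods balance = 1023.3 - 544.6 = 478.7
Services balance = 477.2 - 361.0 = 116.2
Trade balance (goods + services) = 478.7 + 116.2 = 594.9
Net primary income = 196.9 - 218.0 = -21.1
Net secondary income = 87.3 - 21.5 = 65.8
Current account = 594.9 + (-21.1) + 65.8 = 639.6
Financial account = -(639.6 + (-10.9) + 6.7) = -635.4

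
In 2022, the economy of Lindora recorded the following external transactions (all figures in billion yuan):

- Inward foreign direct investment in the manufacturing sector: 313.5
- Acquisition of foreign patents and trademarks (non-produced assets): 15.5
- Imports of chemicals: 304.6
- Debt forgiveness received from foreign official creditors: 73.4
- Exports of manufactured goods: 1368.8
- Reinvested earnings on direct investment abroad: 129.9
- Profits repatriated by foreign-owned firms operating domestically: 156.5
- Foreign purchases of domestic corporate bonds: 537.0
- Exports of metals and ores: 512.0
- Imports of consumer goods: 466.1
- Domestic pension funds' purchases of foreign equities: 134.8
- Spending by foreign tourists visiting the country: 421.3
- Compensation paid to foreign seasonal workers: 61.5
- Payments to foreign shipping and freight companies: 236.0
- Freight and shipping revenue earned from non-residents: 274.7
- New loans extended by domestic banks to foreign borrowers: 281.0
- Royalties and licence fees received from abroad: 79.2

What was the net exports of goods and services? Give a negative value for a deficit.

Goods: -466.1 + 1368.8 - 304.6 + 512.0 = 1110.1
Services: 79.2 + 274.7 - 236.0 + 421.3 = 539.2
Trade balance = 1110.1 + 539.2 = 1649.3
(Excluded from the trade balance — financial account: inward foreign direct investment in the manufacturing sector 313.5, foreign purchases of domestic corporate bonds 537.0, domestic pension funds' purchases of foreign equities 134.8, new loans extended by domestic banks to foreign borrowers 281.0; capital account: acquisition of foreign patents and trademarks (non-produced assets) 15.5, debt forgiveness received from foreign official creditors 73.4; primary income: reinvested earnings on direct investment abroad 129.9, profits repatriated by foreign-owned firms operating domestically 156.5, compensation paid to foreign seasonal workers 61.5.)

1649.3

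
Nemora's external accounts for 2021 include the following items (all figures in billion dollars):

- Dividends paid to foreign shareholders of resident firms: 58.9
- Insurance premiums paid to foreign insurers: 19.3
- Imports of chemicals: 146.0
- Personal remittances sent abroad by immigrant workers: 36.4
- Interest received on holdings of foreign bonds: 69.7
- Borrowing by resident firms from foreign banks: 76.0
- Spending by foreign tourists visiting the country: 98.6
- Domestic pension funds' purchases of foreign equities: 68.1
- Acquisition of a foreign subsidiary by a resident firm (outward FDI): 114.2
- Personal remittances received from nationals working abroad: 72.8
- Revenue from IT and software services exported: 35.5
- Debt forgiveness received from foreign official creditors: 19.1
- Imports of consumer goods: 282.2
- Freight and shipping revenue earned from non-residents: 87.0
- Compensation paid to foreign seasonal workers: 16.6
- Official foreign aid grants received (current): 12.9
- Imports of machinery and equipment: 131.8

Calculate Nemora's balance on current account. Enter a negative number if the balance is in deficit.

Goods: -282.2 - 131.8 - 146.0 = -560.0
Services: 87.0 - 19.3 + 98.6 + 35.5 = 201.8
Primary income: -16.6 - 58.9 + 69.7 = -5.8
Secondary income: -36.4 + 12.9 + 72.8 = 49.3
Current account = (-560.0) + 201.8 + (-5.8) + 49.3 = -314.7
(Excluded from the current account — financial account: borrowing by resident firms from foreign banks 76.0, domestic pension funds' purchases of foreign equities 68.1, acquisition of a foreign subsidiary by a resident firm (outward FDI) 114.2; capital account: debt forgiveness received from foreign official creditors 19.1.)

-314.7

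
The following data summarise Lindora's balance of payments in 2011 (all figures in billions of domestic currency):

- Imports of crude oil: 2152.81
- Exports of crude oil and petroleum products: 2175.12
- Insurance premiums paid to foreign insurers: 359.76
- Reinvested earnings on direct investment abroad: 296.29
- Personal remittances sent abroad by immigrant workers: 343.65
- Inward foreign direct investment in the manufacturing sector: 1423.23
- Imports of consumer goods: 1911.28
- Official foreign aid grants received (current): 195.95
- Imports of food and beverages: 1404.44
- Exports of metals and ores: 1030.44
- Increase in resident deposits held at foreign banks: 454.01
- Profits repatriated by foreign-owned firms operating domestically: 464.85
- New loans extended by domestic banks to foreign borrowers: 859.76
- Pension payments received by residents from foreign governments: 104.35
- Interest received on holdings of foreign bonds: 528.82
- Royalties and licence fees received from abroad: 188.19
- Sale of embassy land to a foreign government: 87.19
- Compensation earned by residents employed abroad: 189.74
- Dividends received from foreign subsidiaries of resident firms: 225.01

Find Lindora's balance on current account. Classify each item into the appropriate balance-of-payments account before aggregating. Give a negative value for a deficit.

Goods: -1911.28 + 1030.44 - 2152.81 - 1404.44 + 2175.12 = -2262.97
Services: -359.76 + 188.19 = -171.57
Primary income: -464.85 + 296.29 + 225.01 + 189.74 + 528.82 = 775.01
Secondary income: 104.35 + 195.95 - 343.65 = -43.35
Current account = (-2262.97) + (-171.57) + 775.01 + (-43.35) = -1702.88
(Excluded from the current account — financial account: inward foreign direct investment in the manufacturing sector 1423.23, increase in resident deposits held at foreign banks 454.01, new loans extended by domestic banks to foreign borrowers 859.76; capital account: sale of embassy land to a foreign government 87.19.)

-1702.88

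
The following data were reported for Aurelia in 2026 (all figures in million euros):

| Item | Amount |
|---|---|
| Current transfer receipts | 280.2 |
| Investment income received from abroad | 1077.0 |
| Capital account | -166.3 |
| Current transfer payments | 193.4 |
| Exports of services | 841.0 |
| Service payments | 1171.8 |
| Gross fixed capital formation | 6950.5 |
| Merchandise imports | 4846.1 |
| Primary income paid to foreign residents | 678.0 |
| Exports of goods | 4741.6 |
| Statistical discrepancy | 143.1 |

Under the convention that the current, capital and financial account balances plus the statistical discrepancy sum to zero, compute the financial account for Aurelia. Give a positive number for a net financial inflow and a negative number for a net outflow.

-27.3

Goods balance = 4741.6 - 4846.1 = -104.5
Services balance = 841.0 - 1171.8 = -330.8
Trade balance (goods + services) = -104.5 + (-330.8) = -435.3
Net primary income = 1077.0 - 678.0 = 399.0
Net secondary income = 280.2 - 193.4 = 86.8
Current account = -435.3 + 399.0 + 86.8 = 50.5
Financial account = -(50.5 + (-166.3) + 143.1) = -27.3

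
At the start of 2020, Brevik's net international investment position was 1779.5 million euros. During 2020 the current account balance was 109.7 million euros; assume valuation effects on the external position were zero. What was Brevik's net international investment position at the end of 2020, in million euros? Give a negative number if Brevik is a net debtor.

With no valuation effects, change in NIIP = current account = 109.7
End-of-year NIIP = 1779.5 + 109.7 = 1889.2

1889.2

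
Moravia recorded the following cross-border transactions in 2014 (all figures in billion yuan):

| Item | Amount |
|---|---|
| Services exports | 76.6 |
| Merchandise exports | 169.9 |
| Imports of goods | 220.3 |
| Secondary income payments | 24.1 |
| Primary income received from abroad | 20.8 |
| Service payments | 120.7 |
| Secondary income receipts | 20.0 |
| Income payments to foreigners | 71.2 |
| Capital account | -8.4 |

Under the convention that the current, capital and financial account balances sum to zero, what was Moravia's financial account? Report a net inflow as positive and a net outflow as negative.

157.4

Goods balance = 169.9 - 220.3 = -50.4
Services balance = 76.6 - 120.7 = -44.1
Trade balance (goods + services) = -50.4 + (-44.1) = -94.5
Net primary income = 20.8 - 71.2 = -50.4
Net secondary income = 20.0 - 24.1 = -4.1
Current account = -94.5 + (-50.4) + (-4.1) = -149.0
Financial account = -(-149.0 + (-8.4)) = 157.4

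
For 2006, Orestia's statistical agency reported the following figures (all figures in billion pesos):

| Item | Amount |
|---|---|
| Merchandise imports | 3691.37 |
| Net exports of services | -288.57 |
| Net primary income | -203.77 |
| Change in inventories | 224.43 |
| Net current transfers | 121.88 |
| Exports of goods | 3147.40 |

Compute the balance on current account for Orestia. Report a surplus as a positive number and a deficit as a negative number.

-914.43

Goods balance = 3147.40 - 3691.37 = -543.97
Services balance = -288.57
Trade balance (goods + services) = -543.97 + (-288.57) = -832.54
Net primary income = -203.77
Net secondary income = 121.88
Current account = -832.54 + (-203.77) + 121.88 = -914.43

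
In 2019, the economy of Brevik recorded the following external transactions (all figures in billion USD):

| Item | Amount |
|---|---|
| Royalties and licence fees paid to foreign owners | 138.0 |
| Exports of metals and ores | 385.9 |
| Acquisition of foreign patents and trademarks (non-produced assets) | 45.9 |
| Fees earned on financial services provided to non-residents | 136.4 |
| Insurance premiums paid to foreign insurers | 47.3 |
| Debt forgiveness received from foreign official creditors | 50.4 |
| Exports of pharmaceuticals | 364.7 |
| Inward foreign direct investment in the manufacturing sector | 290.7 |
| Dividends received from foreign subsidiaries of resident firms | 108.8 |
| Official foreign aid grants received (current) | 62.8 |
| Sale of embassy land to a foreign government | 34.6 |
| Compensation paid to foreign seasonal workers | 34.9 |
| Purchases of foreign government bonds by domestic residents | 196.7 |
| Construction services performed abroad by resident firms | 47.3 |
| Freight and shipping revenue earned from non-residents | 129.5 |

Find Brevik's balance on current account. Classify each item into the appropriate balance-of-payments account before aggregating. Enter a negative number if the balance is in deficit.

1015.2

Goods: 385.9 + 364.7 = 750.6
Services: -47.3 - 138.0 + 47.3 + 136.4 + 129.5 = 127.9
Primary income: 108.8 - 34.9 = 73.9
Secondary income: 62.8
Current account = 750.6 + 127.9 + 73.9 + 62.8 = 1015.2
(Excluded from the current account — capital account: acquisition of foreign patents and trademarks (non-produced assets) 45.9, debt forgiveness received from foreign official creditors 50.4, sale of embassy land to a foreign government 34.6; financial account: inward foreign direct investment in the manufacturing sector 290.7, purchases of foreign government bonds by domestic residents 196.7.)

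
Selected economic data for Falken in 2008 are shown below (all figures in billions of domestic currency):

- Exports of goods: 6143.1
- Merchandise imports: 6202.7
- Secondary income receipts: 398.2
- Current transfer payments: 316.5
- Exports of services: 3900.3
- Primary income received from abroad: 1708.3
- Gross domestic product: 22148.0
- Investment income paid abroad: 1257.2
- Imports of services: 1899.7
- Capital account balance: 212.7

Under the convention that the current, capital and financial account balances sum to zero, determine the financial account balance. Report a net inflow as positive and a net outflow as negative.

Goods balance = 6143.1 - 6202.7 = -59.6
Services balance = 3900.3 - 1899.7 = 2000.6
Trade balance (goods + services) = -59.6 + 2000.6 = 1941.0
Net primary income = 1708.3 - 1257.2 = 451.1
Net secondary income = 398.2 - 316.5 = 81.7
Current account = 1941.0 + 451.1 + 81.7 = 2473.8
Financial account = -(2473.8 + 212.7) = -2686.5

-2686.5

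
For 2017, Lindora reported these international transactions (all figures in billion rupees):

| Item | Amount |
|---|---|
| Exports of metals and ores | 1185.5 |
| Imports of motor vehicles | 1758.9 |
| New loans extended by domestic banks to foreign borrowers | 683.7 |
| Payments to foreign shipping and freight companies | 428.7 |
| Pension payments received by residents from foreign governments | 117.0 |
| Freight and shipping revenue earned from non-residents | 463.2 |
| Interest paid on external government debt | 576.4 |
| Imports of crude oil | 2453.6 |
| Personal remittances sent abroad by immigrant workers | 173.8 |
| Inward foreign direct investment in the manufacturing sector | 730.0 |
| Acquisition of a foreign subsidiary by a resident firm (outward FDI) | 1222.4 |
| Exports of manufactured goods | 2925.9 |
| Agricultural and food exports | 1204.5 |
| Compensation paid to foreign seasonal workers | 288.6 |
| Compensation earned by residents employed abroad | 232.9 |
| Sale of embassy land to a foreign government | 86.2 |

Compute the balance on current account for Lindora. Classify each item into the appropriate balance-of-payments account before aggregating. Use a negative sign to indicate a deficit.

Goods: -2453.6 + 1204.5 + 1185.5 + 2925.9 - 1758.9 = 1103.4
Services: -428.7 + 463.2 = 34.5
Primary income: -288.6 - 576.4 + 232.9 = -632.1
Secondary income: -173.8 + 117.0 = -56.8
Current account = 1103.4 + 34.5 + (-632.1) + (-56.8) = 449.0
(Excluded from the current account — financial account: new loans extended by domestic banks to foreign borrowers 683.7, inward foreign direct investment in the manufacturing sector 730.0, acquisition of a foreign subsidiary by a resident firm (outward FDI) 1222.4; capital account: sale of embassy land to a foreign government 86.2.)

449.0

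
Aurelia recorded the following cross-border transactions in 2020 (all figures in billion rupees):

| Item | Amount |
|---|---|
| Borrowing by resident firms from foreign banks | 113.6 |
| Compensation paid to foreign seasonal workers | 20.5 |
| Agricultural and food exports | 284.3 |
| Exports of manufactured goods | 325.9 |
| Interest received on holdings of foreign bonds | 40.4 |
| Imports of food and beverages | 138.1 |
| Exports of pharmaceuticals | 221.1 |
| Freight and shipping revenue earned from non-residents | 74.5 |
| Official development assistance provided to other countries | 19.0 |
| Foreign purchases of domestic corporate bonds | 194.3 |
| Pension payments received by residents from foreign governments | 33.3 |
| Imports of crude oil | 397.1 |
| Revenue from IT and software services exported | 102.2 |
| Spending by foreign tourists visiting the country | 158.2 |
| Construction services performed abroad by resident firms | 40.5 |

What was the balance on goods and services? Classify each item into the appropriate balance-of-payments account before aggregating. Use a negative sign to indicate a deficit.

671.5

Goods: 221.1 + 325.9 - 138.1 - 397.1 + 284.3 = 296.1
Services: 40.5 + 102.2 + 158.2 + 74.5 = 375.4
Trade balance = 296.1 + 375.4 = 671.5
(Excluded from the trade balance — financial account: borrowing by resident firms from foreign banks 113.6, foreign purchases of domestic corporate bonds 194.3; primary income: compensation paid to foreign seasonal workers 20.5, interest received on holdings of foreign bonds 40.4; secondary income: official development assistance provided to other countries 19.0, pension payments received by residents from foreign governments 33.3.)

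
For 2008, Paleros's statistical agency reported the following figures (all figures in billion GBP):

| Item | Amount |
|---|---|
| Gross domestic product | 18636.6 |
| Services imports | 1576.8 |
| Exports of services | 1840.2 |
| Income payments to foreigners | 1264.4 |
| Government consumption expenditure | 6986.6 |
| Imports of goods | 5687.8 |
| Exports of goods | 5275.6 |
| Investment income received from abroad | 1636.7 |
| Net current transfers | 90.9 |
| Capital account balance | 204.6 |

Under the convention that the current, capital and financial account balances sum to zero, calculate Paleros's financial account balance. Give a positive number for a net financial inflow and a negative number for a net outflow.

-519.0

Goods balance = 5275.6 - 5687.8 = -412.2
Services balance = 1840.2 - 1576.8 = 263.4
Trade balance (goods + services) = -412.2 + 263.4 = -148.8
Net primary income = 1636.7 - 1264.4 = 372.3
Net secondary income = 90.9
Current account = -148.8 + 372.3 + 90.9 = 314.4
Financial account = -(314.4 + 204.6) = -519.0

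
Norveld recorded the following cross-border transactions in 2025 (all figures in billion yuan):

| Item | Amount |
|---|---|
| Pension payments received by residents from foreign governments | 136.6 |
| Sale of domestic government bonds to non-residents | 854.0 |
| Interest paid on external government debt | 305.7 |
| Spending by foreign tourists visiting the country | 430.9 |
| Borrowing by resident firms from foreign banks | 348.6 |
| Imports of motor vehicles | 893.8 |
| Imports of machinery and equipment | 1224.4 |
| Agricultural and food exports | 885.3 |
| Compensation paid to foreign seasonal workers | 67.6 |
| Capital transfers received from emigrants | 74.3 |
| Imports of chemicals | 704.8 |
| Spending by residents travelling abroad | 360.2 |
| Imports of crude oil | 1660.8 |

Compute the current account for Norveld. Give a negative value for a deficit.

Goods: -1224.4 - 1660.8 + 885.3 - 704.8 - 893.8 = -3598.5
Services: -360.2 + 430.9 = 70.7
Primary income: -305.7 - 67.6 = -373.3
Secondary income: 136.6
Current account = (-3598.5) + 70.7 + (-373.3) + 136.6 = -3764.5
(Excluded from the current account — financial account: sale of domestic government bonds to non-residents 854.0, borrowing by resident firms from foreign banks 348.6; capital account: capital transfers received from emigrants 74.3.)

-3764.5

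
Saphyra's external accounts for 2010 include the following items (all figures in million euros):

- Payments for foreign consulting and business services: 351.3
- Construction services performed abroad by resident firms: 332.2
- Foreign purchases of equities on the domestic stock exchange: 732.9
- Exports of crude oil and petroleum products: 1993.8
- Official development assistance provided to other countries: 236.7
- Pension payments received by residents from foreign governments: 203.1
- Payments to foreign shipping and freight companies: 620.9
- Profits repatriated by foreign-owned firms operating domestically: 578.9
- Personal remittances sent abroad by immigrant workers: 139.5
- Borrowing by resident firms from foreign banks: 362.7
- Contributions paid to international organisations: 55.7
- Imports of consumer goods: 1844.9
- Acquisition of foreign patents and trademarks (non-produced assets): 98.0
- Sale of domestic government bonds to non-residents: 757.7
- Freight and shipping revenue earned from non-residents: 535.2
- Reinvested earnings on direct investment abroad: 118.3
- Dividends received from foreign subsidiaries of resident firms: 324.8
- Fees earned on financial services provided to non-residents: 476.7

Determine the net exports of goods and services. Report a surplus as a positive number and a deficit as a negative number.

Goods: 1993.8 - 1844.9 = 148.9
Services: 332.2 - 351.3 + 535.2 + 476.7 - 620.9 = 371.9
Trade balance = 148.9 + 371.9 = 520.8
(Excluded from the trade balance — financial account: foreign purchases of equities on the domestic stock exchange 732.9, borrowing by resident firms from foreign banks 362.7, sale of domestic government bonds to non-residents 757.7; secondary income: official development assistance provided to other countries 236.7, pension payments received by residents from foreign governments 203.1, personal remittances sent abroad by immigrant workers 139.5, contributions paid to international organisations 55.7; primary income: profits repatriated by foreign-owned firms operating domestically 578.9, reinvested earnings on direct investment abroad 118.3, dividends received from foreign subsidiaries of resident firms 324.8; capital account: acquisition of foreign patents and trademarks (non-produced assets) 98.0.)

520.8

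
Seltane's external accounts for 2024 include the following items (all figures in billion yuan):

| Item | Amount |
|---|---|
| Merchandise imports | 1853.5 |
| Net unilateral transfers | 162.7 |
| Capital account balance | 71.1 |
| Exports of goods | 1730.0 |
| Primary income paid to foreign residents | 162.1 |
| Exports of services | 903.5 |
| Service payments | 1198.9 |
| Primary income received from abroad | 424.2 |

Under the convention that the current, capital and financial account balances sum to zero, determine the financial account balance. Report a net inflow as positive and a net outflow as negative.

Goods balance = 1730.0 - 1853.5 = -123.5
Services balance = 903.5 - 1198.9 = -295.4
Trade balance (goods + services) = -123.5 + (-295.4) = -418.9
Net primary income = 424.2 - 162.1 = 262.1
Net secondary income = 162.7
Current account = -418.9 + 262.1 + 162.7 = 5.9
Financial account = -(5.9 + 71.1) = -77.0

-77.0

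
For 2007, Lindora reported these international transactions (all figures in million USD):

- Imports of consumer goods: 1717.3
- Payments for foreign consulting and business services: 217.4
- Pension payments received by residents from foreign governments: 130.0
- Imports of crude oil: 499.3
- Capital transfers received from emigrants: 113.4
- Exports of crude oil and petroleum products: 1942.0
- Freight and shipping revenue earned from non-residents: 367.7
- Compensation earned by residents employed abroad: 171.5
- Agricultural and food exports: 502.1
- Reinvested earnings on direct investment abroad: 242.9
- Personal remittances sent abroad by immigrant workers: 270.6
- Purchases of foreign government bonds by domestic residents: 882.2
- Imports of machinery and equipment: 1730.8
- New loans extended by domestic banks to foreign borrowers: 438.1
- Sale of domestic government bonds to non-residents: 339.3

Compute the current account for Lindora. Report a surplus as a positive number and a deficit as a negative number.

-1079.2

Goods: 1942.0 - 1730.8 + 502.1 - 1717.3 - 499.3 = -1503.3
Services: -217.4 + 367.7 = 150.3
Primary income: 171.5 + 242.9 = 414.4
Secondary income: -270.6 + 130.0 = -140.6
Current account = (-1503.3) + 150.3 + 414.4 + (-140.6) = -1079.2
(Excluded from the current account — capital account: capital transfers received from emigrants 113.4; financial account: purchases of foreign government bonds by domestic residents 882.2, new loans extended by domestic banks to foreign borrowers 438.1, sale of domestic government bonds to non-residents 339.3.)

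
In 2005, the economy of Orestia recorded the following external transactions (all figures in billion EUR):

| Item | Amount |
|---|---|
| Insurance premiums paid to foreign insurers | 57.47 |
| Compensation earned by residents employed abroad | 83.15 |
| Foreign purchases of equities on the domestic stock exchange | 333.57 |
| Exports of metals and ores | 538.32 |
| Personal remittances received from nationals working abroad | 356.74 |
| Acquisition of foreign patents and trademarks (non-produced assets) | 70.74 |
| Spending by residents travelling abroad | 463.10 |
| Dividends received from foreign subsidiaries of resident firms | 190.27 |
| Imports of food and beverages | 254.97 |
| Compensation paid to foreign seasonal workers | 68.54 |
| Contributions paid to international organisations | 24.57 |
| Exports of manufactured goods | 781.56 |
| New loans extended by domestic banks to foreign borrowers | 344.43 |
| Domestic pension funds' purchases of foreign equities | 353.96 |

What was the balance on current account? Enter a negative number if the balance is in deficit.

1081.39

Goods: 781.56 - 254.97 + 538.32 = 1064.91
Services: -57.47 - 463.10 = -520.57
Primary income: -68.54 + 190.27 + 83.15 = 204.88
Secondary income: 356.74 - 24.57 = 332.17
Current account = 1064.91 + (-520.57) + 204.88 + 332.17 = 1081.39
(Excluded from the current account — financial account: foreign purchases of equities on the domestic stock exchange 333.57, new loans extended by domestic banks to foreign borrowers 344.43, domestic pension funds' purchases of foreign equities 353.96; capital account: acquisition of foreign patents and trademarks (non-produced assets) 70.74.)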